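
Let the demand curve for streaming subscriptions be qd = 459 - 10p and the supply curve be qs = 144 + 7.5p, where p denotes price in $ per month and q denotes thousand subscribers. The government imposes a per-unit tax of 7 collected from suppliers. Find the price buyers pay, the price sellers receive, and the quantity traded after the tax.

With a tax of 7 on suppliers, they supply based on the net price p_s = p_b - 7, so qs = 91.5 + 7.5p_b.
Equate demand and the shifted supply: 459 - 10p_b = 91.5 + 7.5p_b, giving 17.5p_b = 367.5, so p_b = 21.
So p_s = 14 and the quantity traded is q = 459 - 10(21) = 249.

p_b = 21, p_s = 14, q = 249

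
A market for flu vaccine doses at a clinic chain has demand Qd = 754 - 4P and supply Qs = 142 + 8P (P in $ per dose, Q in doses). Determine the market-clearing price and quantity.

P* = 51, Q* = 550

The market clears where 754 - 4P = 142 + 8P. Rearranging, 12P = 612, hence P* = 51.
From the demand curve, Q* = 754 - 4(51) = 550.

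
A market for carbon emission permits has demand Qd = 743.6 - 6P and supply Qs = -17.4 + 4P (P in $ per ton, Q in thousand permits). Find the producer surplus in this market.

Set Qd = Qs: 743.6 - 6P = -17.4 + 4P, so 761 = 10P and P* = 76.1.
Plugging P* into demand: Q* = 743.6 - 6(76.1) = 287.
Supply choke price (Qs = 0): P = 4.35. Producer surplus = ½ × (76.1 - 4.35) × 287 = 10296.125.

Producer surplus = 10296.125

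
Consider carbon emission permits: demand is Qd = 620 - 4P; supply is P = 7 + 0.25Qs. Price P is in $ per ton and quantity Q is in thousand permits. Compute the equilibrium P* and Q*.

P* = 81, Q* = 296

Inverting to quantity form: Qs = -28 + 4P.
At equilibrium Qd = Qs, so 620 - 4P = -28 + 4P; collecting terms, 648 = 8P and P* = 81.
Then Q* = 620 - 4(81) = 296.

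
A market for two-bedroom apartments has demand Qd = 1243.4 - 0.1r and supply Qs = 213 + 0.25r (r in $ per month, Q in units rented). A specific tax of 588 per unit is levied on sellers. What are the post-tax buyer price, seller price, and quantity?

r_b = 3364, r_s = 2776, Q = 907

With a tax of 588 on sellers, they supply based on the net price r_s = r_b - 588, so Qs = 66 + 0.25r_b.
Equate demand and the shifted supply: 1243.4 - 0.1r_b = 66 + 0.25r_b, giving 0.35r_b = 1177.4, so r_b = 3364.
Then r_s = 3364 - 588 = 2776 and Q = 1243.4 - 0.1(3364) = 907.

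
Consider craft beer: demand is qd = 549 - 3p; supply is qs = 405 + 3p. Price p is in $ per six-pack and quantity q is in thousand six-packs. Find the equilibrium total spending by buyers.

Equating demand and supply, 549 - 3p = 405 + 3p gives 6p = 144, so p* = 24.
From the demand curve, q* = 549 - 3(24) = 477.
Total spending by buyers = p* × q* = 24 × 477 = 11448.

Total spending by buyers = 11448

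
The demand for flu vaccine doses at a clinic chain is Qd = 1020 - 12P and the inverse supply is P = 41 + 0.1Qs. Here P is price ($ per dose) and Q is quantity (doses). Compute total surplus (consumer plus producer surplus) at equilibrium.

Total surplus = 5280

Inverting to quantity form: Qs = -410 + 10P.
The market clears where 1020 - 12P = -410 + 10P. Rearranging, 22P = 1430, hence P* = 65.
Substitute back: Q* = 1020 - 12(65) = 240.
Demand choke price = 85; supply choke price = 41. CS = ½(85 - 65)(240) = 2400; PS = ½(65 - 41)(240) = 2880. Total surplus = 5280.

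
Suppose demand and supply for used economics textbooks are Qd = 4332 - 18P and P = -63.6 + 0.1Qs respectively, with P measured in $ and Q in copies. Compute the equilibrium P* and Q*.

P* = 132, Q* = 1956

Solving each curve for Q: Qs = 636 + 10P.
Equating demand and supply, 4332 - 18P = 636 + 10P gives 28P = 3696, so P* = 132.
Plugging P* into demand: Q* = 4332 - 18(132) = 1956.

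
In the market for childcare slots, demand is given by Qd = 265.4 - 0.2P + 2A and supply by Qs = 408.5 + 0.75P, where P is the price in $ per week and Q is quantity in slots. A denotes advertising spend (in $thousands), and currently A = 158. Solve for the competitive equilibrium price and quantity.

P* = 182, Q* = 545

With A = 158, demand is Qd = 581.4 - 0.2P.
At equilibrium Qd = Qs, so 581.4 - 0.2P = 408.5 + 0.75P; collecting terms, 172.9 = 0.95P and P* = 182.
Substitute back: Q* = 581.4 - 0.2(182) = 545.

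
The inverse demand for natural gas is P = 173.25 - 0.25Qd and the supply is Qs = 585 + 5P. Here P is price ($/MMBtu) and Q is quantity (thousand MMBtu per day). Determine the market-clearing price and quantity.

P* = 12, Q* = 645

Solving each curve for Q: Qd = 693 - 4P.
Set Qd = Qs: 693 - 4P = 585 + 5P, so 108 = 9P and P* = 12.
Then Q* = 693 - 4(12) = 645.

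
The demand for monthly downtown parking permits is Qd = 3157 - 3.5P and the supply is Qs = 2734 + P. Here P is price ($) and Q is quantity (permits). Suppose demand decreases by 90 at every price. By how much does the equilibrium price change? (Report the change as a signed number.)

The market clears where 3157 - 3.5P = 2734 + P. Rearranging, 4.5P = 423, hence P* = 94.
Plugging P* into demand: Q* = 3157 - 3.5(94) = 2828.
After the shift, demand is Qd = 3067 - 3.5P.
Re-solving, 4.5P = 333 gives P = 74 and Q = 2808.
ΔP = 74 - 94 = -20.

ΔP = -20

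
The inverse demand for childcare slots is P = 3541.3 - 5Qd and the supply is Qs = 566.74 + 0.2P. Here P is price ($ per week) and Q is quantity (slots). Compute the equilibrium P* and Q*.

P* = 353.8, Q* = 637.5

Solving each curve for Q: Qd = 708.26 - 0.2P.
The market clears where 708.26 - 0.2P = 566.74 + 0.2P. Rearranging, 0.4P = 141.52, hence P* = 353.8.
Then Q* = 708.26 - 0.2(353.8) = 637.5.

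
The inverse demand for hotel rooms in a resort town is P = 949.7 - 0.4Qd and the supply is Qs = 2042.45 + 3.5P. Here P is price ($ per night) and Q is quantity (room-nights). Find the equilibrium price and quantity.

Rewriting in direct form: Qd = 2374.25 - 2.5P.
Equating demand and supply, 2374.25 - 2.5P = 2042.45 + 3.5P gives 6P = 331.8, so P* = 55.3.
From the demand curve, Q* = 2374.25 - 2.5(55.3) = 2236.

P* = 55.3, Q* = 2236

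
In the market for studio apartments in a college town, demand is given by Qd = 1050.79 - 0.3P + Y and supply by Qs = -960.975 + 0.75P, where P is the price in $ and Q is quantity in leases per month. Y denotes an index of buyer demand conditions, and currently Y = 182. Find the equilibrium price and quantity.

P* = 2089.3, Q* = 606

With Y = 182, demand is Qd = 1232.79 - 0.3P.
At equilibrium Qd = Qs, so 1232.79 - 0.3P = -960.975 + 0.75P; collecting terms, 2193.765 = 1.05P and P* = 2089.3.
Then Q* = 1232.79 - 0.3(2089.3) = 606.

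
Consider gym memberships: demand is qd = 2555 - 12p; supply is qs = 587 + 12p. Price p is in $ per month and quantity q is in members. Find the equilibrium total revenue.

Set qd = qs: 2555 - 12p = 587 + 12p, so 1968 = 24p and p* = 82.
Substitute back: q* = 2555 - 12(82) = 1571.
Total revenue = p* × q* = 82 × 1571 = 128822.

Total revenue = 128822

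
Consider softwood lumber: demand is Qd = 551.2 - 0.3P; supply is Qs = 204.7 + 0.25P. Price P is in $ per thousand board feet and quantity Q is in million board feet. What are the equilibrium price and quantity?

Equating demand and supply, 551.2 - 0.3P = 204.7 + 0.25P gives 0.55P = 346.5, so P* = 630.
Then Q* = 551.2 - 0.3(630) = 362.2.

P* = 630, Q* = 362.2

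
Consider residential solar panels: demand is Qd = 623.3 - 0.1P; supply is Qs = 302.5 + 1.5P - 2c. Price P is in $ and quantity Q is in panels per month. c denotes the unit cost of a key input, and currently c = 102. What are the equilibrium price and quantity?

P* = 328, Q* = 590.5

With c = 102, supply is Qs = 98.5 + 1.5P.
At equilibrium Qd = Qs, so 623.3 - 0.1P = 98.5 + 1.5P; collecting terms, 524.8 = 1.6P and P* = 328.
Substitute back: Q* = 623.3 - 0.1(328) = 590.5.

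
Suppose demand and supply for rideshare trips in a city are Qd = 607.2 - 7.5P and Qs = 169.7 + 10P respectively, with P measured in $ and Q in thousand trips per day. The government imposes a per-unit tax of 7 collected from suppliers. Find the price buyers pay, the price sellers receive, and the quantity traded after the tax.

Suppliers keep P_s = P_b - 7 per unit, so supply in terms of the buyer price is Qs = 99.7 + 10P_b.
Market clearing requires 607.2 - 7.5P_b = 99.7 + 10P_b; hence 507.5 = 17.5P_b and P_b = 29.
So P_s = 22 and the quantity traded is Q = 607.2 - 7.5(29) = 389.7.

P_b = 29, P_s = 22, Q = 389.7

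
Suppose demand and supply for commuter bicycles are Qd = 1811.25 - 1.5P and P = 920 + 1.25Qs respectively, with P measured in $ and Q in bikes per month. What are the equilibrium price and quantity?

P* = 1107.5, Q* = 150

Inverting to quantity form: Qs = -736 + 0.8P.
Equating demand and supply, 1811.25 - 1.5P = -736 + 0.8P gives 2.3P = 2547.25, so P* = 1107.5.
Then Q* = 1811.25 - 1.5(1107.5) = 150.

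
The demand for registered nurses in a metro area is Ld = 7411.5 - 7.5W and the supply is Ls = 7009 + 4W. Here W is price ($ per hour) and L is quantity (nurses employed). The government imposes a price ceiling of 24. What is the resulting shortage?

At W = 24: Ld = 7231.5 and Ls = 7105.
Shortage = Ld - Ls = 7231.5 - 7105 = 126.5.

Shortage = 126.5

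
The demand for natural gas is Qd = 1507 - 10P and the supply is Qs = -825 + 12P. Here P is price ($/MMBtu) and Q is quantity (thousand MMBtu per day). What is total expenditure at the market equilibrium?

Total expenditure = 47382

At equilibrium Qd = Qs, so 1507 - 10P = -825 + 12P; collecting terms, 2332 = 22P and P* = 106.
From the demand curve, Q* = 1507 - 10(106) = 447.
Total expenditure = P* × Q* = 106 × 447 = 47382.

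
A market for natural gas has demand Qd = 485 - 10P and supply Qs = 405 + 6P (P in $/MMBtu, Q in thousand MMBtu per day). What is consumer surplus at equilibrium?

Consumer surplus = 9461.25

Set Qd = Qs: 485 - 10P = 405 + 6P, so 80 = 16P and P* = 5.
Plugging P* into demand: Q* = 485 - 10(5) = 435.
Demand choke price (Qd = 0): P = 485/10 = 48.5. Consumer surplus = ½ × (48.5 - 5) × 435 = 9461.25.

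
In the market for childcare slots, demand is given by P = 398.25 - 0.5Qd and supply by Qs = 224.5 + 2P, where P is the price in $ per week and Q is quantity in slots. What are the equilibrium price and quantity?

Inverting to quantity form: Qd = 796.5 - 2P.
Equating demand and supply, 796.5 - 2P = 224.5 + 2P gives 4P = 572, so P* = 143.
From the demand curve, Q* = 796.5 - 2(143) = 510.5.

P* = 143, Q* = 510.5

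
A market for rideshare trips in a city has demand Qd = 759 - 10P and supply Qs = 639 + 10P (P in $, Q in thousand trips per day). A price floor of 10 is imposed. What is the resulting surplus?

Evaluating both curves at the floor price 10 gives Qd = 659, Qs = 739.
Surplus = Qs - Qd = 739 - 659 = 80.

Surplus = 80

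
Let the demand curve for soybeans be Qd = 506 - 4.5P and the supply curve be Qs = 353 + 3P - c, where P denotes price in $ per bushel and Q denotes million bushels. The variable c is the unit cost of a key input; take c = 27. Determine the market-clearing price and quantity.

P* = 24, Q* = 398

With c = 27, supply is Qs = 326 + 3P.
The market clears where 506 - 4.5P = 326 + 3P. Rearranging, 7.5P = 180, hence P* = 24.
Substitute back: Q* = 506 - 4.5(24) = 398.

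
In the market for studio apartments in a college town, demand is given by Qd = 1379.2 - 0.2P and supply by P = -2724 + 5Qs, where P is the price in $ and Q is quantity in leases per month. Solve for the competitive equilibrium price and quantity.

P* = 2086, Q* = 962

Solving each curve for Q: Qs = 544.8 + 0.2P.
The market clears where 1379.2 - 0.2P = 544.8 + 0.2P. Rearranging, 0.4P = 834.4, hence P* = 2086.
Substitute back: Q* = 1379.2 - 0.2(2086) = 962.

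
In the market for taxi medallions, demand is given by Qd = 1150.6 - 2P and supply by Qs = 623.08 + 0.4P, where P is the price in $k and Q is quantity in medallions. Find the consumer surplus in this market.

Consumer surplus = 126380.25

The market clears where 1150.6 - 2P = 623.08 + 0.4P. Rearranging, 2.4P = 527.52, hence P* = 219.8.
From the demand curve, Q* = 1150.6 - 2(219.8) = 711.
Demand choke price (Qd = 0): P = 1150.6/2 = 575.3. Consumer surplus = ½ × (575.3 - 219.8) × 711 = 126380.25.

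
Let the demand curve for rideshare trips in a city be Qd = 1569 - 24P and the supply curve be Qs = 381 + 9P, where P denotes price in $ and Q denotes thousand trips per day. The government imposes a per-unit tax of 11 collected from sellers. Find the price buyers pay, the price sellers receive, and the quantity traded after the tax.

P_b = 39, P_s = 28, Q = 633

The tax drives a wedge P_b - P_s = 11. Substituting P_s = P_b - 11 into supply: Qs = 282 + 9P_b.
Market clearing requires 1569 - 24P_b = 282 + 9P_b; hence 1287 = 33P_b and P_b = 39.
Then P_s = 39 - 11 = 28 and Q = 1569 - 24(39) = 633.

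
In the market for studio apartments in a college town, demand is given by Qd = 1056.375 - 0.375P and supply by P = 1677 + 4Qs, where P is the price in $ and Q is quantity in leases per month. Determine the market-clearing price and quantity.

P* = 2361, Q* = 171

Rewriting in direct form: Qs = -419.25 + 0.25P.
The market clears where 1056.375 - 0.375P = -419.25 + 0.25P. Rearranging, 0.625P = 1475.625, hence P* = 2361.
Plugging P* into demand: Q* = 1056.375 - 0.375(2361) = 171.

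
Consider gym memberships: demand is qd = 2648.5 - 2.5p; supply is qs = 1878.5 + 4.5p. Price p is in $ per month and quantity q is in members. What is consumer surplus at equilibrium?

Consumer surplus = 1126700.45

Set qd = qs: 2648.5 - 2.5p = 1878.5 + 4.5p, so 770 = 7p and p* = 110.
Then q* = 2648.5 - 2.5(110) = 2373.5.
Demand choke price (qd = 0): p = 2648.5/2.5 = 1059.4. Consumer surplus = ½ × (1059.4 - 110) × 2373.5 = 1126700.45.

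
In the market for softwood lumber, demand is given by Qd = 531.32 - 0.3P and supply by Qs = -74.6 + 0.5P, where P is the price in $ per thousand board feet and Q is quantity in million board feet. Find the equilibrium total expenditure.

Total expenditure = 230325.34

At equilibrium Qd = Qs, so 531.32 - 0.3P = -74.6 + 0.5P; collecting terms, 605.92 = 0.8P and P* = 757.4.
Plugging P* into demand: Q* = 531.32 - 0.3(757.4) = 304.1.
Total expenditure = P* × Q* = 757.4 × 304.1 = 230325.34.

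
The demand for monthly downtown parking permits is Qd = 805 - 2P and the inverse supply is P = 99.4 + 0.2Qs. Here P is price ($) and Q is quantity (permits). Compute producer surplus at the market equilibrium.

Producer surplus = 18748.9

Inverting to quantity form: Qs = -497 + 5P.
At equilibrium Qd = Qs, so 805 - 2P = -497 + 5P; collecting terms, 1302 = 7P and P* = 186.
Plugging P* into demand: Q* = 805 - 2(186) = 433.
Supply choke price (Qs = 0): P = 99.4. Producer surplus = ½ × (186 - 99.4) × 433 = 18748.9.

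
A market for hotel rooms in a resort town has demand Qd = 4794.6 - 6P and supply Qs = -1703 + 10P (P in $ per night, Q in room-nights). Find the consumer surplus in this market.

Consumer surplus = 463347

At equilibrium Qd = Qs, so 4794.6 - 6P = -1703 + 10P; collecting terms, 6497.6 = 16P and P* = 406.1.
From the demand curve, Q* = 4794.6 - 6(406.1) = 2358.
Demand choke price (Qd = 0): P = 4794.6/6 = 799.1. Consumer surplus = ½ × (799.1 - 406.1) × 2358 = 463347.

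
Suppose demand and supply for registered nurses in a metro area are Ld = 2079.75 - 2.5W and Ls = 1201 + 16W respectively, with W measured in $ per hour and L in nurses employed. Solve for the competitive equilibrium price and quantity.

W* = 47.5, L* = 1961

Set Ld = Ls: 2079.75 - 2.5W = 1201 + 16W, so 878.75 = 18.5W and W* = 47.5.
Then L* = 2079.75 - 2.5(47.5) = 1961.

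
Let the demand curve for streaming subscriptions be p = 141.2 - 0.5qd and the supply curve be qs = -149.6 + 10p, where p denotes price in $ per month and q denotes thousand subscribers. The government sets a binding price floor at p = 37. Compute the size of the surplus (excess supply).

Inverting to quantity form: qd = 282.4 - 2p.
With p fixed at 37, quantity demanded is 208.4 and quantity supplied is 220.4.
Surplus = qs - qd = 220.4 - 208.4 = 12.

Surplus = 12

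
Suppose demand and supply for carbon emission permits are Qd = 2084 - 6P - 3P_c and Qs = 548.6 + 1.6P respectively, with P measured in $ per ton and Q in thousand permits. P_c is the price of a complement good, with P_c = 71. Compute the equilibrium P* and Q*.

P* = 174, Q* = 827

With P_c = 71, demand is Qd = 1871 - 6P.
Equating demand and supply, 1871 - 6P = 548.6 + 1.6P gives 7.6P = 1322.4, so P* = 174.
From the demand curve, Q* = 1871 - 6(174) = 827.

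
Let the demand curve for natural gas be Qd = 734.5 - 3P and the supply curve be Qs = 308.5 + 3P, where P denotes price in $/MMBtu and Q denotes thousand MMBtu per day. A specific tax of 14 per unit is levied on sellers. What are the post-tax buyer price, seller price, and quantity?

P_b = 78, P_s = 64, Q = 500.5

The tax drives a wedge P_b - P_s = 14. Substituting P_s = P_b - 14 into supply: Qs = 266.5 + 3P_b.
Equate demand and the shifted supply: 734.5 - 3P_b = 266.5 + 3P_b, giving 6P_b = 468, so P_b = 78.
So P_s = 64 and the quantity traded is Q = 734.5 - 3(78) = 500.5.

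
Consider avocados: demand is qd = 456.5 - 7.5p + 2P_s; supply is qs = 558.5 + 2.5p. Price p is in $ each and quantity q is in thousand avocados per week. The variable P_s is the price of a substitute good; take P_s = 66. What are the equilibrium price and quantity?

p* = 3, q* = 566

With P_s = 66, demand is qd = 588.5 - 7.5p.
Set qd = qs: 588.5 - 7.5p = 558.5 + 2.5p, so 30 = 10p and p* = 3.
From the demand curve, q* = 588.5 - 7.5(3) = 566.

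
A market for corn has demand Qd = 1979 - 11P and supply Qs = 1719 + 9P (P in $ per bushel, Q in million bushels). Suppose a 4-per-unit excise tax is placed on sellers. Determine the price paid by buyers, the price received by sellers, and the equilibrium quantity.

P_b = 14.8, P_s = 10.8, Q = 1816.2

With a tax of 4 on sellers, they supply based on the net price P_s = P_b - 4, so Qs = 1683 + 9P_b.
Set Qd = Qs: 1979 - 11P_b = 1683 + 9P_b, so 296 = 20P_b and P_b = 14.8.
Then P_s = 14.8 - 4 = 10.8 and Q = 1979 - 11(14.8) = 1816.2.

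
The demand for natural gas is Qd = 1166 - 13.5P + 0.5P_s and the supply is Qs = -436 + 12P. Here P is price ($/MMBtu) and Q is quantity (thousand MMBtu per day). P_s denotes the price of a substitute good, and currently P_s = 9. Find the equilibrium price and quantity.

P* = 63, Q* = 320

With P_s = 9, demand is Qd = 1170.5 - 13.5P.
The market clears where 1170.5 - 13.5P = -436 + 12P. Rearranging, 25.5P = 1606.5, hence P* = 63.
From the demand curve, Q* = 1170.5 - 13.5(63) = 320.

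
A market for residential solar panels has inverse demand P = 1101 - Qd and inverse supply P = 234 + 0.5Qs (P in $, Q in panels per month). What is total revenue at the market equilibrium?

Total revenue = 302294

Rewriting in direct form: Qd = 1101 - P and Qs = -468 + 2P.
Set Qd = Qs: 1101 - P = -468 + 2P, so 1569 = 3P and P* = 523.
Then Q* = 1101 - 523 = 578.
Total revenue = P* × Q* = 523 × 578 = 302294.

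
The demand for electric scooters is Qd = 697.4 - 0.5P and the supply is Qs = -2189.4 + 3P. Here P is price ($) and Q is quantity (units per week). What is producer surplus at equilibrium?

Producer surplus = 13537.5

At equilibrium Qd = Qs, so 697.4 - 0.5P = -2189.4 + 3P; collecting terms, 2886.8 = 3.5P and P* = 824.8.
Substitute back: Q* = 697.4 - 0.5(824.8) = 285.
Supply choke price (Qs = 0): P = 729.8. Producer surplus = ½ × (824.8 - 729.8) × 285 = 13537.5.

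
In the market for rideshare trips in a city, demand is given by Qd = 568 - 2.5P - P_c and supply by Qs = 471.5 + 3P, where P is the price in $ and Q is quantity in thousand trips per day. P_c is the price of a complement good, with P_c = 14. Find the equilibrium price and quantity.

With P_c = 14, demand is Qd = 554 - 2.5P.
At equilibrium Qd = Qs, so 554 - 2.5P = 471.5 + 3P; collecting terms, 82.5 = 5.5P and P* = 15.
Then Q* = 554 - 2.5(15) = 516.5.

P* = 15, Q* = 516.5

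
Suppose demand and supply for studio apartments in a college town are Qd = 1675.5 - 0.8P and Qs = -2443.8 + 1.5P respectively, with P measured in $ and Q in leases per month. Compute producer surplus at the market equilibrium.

Producer surplus = 19634.43

At equilibrium Qd = Qs, so 1675.5 - 0.8P = -2443.8 + 1.5P; collecting terms, 4119.3 = 2.3P and P* = 1791.
Substitute back: Q* = 1675.5 - 0.8(1791) = 242.7.
Supply choke price (Qs = 0): P = 1629.2. Producer surplus = ½ × (1791 - 1629.2) × 242.7 = 19634.43.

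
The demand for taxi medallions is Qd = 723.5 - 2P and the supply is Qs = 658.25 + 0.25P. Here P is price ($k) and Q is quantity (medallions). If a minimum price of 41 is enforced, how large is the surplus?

Surplus = 27

At P = 41: Qd = 641.5 and Qs = 668.5.
Surplus = Qs - Qd = 668.5 - 641.5 = 27.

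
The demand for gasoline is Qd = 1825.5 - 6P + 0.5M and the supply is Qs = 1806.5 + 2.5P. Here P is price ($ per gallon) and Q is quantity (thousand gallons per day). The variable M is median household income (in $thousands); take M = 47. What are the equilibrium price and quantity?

With M = 47, demand is Qd = 1849 - 6P.
Set Qd = Qs: 1849 - 6P = 1806.5 + 2.5P, so 42.5 = 8.5P and P* = 5.
From the demand curve, Q* = 1849 - 6(5) = 1819.

P* = 5, Q* = 1819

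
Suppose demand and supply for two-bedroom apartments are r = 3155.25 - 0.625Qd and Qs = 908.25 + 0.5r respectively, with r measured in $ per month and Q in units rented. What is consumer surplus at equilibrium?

In direct form, Qd = 5048.4 - 1.6r.
The market clears where 5048.4 - 1.6r = 908.25 + 0.5r. Rearranging, 2.1r = 4140.15, hence r* = 1971.5.
Plugging r* into demand: Q* = 5048.4 - 1.6(1971.5) = 1894.
Demand choke price (Qd = 0): r = 5048.4/1.6 = 3155.25. Consumer surplus = ½ × (3155.25 - 1971.5) × 1894 = 1121011.25.

Consumer surplus = 1121011.25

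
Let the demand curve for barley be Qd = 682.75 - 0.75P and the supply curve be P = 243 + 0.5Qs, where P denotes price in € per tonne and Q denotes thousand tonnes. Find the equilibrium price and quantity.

P* = 425, Q* = 364

In direct form, Qs = -486 + 2P.
The market clears where 682.75 - 0.75P = -486 + 2P. Rearranging, 2.75P = 1168.75, hence P* = 425.
Then Q* = 682.75 - 0.75(425) = 364.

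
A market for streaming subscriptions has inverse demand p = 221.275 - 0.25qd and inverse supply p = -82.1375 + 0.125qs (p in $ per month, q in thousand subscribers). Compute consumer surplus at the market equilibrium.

Consumer surplus = 81830.35125

In direct form, qd = 885.1 - 4p and qs = 657.1 + 8p.
Set qd = qs: 885.1 - 4p = 657.1 + 8p, so 228 = 12p and p* = 19.
Substitute back: q* = 885.1 - 4(19) = 809.1.
Demand choke price (qd = 0): p = 885.1/4 = 221.275. Consumer surplus = ½ × (221.275 - 19) × 809.1 = 81830.35125.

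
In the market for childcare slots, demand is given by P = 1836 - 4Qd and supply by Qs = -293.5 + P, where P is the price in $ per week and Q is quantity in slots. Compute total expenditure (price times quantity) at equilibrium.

Total expenditure = 185717

In direct form, Qd = 459 - 0.25P.
Set Qd = Qs: 459 - 0.25P = -293.5 + P, so 752.5 = 1.25P and P* = 602.
Plugging P* into demand: Q* = 459 - 0.25(602) = 308.5.
Total expenditure = P* × Q* = 602 × 308.5 = 185717.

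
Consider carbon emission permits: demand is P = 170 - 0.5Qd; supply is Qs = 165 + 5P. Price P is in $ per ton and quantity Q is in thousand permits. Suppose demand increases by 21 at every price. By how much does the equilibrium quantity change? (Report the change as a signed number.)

ΔQ = 15

In direct form, Qd = 340 - 2P.
Set Qd = Qs: 340 - 2P = 165 + 5P, so 175 = 7P and P* = 25.
From the demand curve, Q* = 340 - 2(25) = 290.
After the shift, demand is Qd = 361 - 2P.
The new intersection has 196 = 7P, i.e. P = 28, Q = 305.
ΔQ = 305 - 290 = 15.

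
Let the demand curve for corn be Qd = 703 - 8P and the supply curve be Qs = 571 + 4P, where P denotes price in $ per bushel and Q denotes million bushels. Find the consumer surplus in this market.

Consumer surplus = 23639.0625

At equilibrium Qd = Qs, so 703 - 8P = 571 + 4P; collecting terms, 132 = 12P and P* = 11.
From the demand curve, Q* = 703 - 8(11) = 615.
Demand choke price (Qd = 0): P = 703/8 = 87.875. Consumer surplus = ½ × (87.875 - 11) × 615 = 23639.0625.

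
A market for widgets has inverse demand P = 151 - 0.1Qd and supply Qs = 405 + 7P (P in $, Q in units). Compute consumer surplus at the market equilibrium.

Consumer surplus = 36980

Rewriting in direct form: Qd = 1510 - 10P.
At equilibrium Qd = Qs, so 1510 - 10P = 405 + 7P; collecting terms, 1105 = 17P and P* = 65.
Plugging P* into demand: Q* = 1510 - 10(65) = 860.
Demand choke price (Qd = 0): P = 1510/10 = 151. Consumer surplus = ½ × (151 - 65) × 860 = 36980.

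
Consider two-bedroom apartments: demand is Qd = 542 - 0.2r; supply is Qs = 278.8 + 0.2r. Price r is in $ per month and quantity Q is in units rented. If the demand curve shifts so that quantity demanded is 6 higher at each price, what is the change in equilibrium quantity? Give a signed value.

ΔQ = 3

At equilibrium Qd = Qs, so 542 - 0.2r = 278.8 + 0.2r; collecting terms, 263.2 = 0.4r and r* = 658.
Substitute back: Q* = 542 - 0.2(658) = 410.4.
After the shift, demand is Qd = 548 - 0.2r.
Re-solving, 0.4r = 269.2 gives r = 673 and Q = 413.4.
ΔQ = 413.4 - 410.4 = 3.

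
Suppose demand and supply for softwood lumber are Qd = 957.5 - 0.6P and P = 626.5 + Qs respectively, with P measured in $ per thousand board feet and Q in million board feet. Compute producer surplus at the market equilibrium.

Inverting to quantity form: Qs = -626.5 + P.
Equating demand and supply, 957.5 - 0.6P = -626.5 + P gives 1.6P = 1584, so P* = 990.
From the demand curve, Q* = 957.5 - 0.6(990) = 363.5.
Supply choke price (Qs = 0): P = 626.5. Producer surplus = ½ × (990 - 626.5) × 363.5 = 66066.125.

Producer surplus = 66066.125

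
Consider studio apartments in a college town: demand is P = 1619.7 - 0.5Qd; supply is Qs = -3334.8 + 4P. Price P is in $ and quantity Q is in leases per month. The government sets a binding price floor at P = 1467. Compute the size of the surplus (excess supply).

Surplus = 2227.8

Inverting to quantity form: Qd = 3239.4 - 2P.
Evaluating both curves at the floor price 1467 gives Qd = 305.4, Qs = 2533.2.
Surplus = Qs - Qd = 2533.2 - 305.4 = 2227.8.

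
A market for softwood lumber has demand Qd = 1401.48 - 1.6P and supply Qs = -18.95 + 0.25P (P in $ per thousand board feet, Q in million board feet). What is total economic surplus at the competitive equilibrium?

The market clears where 1401.48 - 1.6P = -18.95 + 0.25P. Rearranging, 1.85P = 1420.43, hence P* = 767.8.
Substitute back: Q* = 1401.48 - 1.6(767.8) = 173.
Demand choke price = 875.925; supply choke price = 75.8. CS = ½(875.925 - 767.8)(173) = 9352.8125; PS = ½(767.8 - 75.8)(173) = 59858. Total surplus = 69210.8125.

Total surplus = 69210.8125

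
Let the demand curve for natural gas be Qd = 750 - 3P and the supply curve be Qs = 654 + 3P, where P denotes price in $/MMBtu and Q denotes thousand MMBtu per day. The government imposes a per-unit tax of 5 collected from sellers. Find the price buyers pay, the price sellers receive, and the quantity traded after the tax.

The tax drives a wedge P_b - P_s = 5. Substituting P_s = P_b - 5 into supply: Qs = 639 + 3P_b.
Set Qd = Qs: 750 - 3P_b = 639 + 3P_b, so 111 = 6P_b and P_b = 18.5.
Then P_s = 18.5 - 5 = 13.5 and Q = 750 - 3(18.5) = 694.5.

P_b = 18.5, P_s = 13.5, Q = 694.5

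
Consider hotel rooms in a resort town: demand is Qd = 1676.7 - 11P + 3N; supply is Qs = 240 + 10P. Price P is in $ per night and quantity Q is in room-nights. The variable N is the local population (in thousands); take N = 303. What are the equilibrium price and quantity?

P* = 111.7, Q* = 1357

With N = 303, demand is Qd = 2585.7 - 11P.
At equilibrium Qd = Qs, so 2585.7 - 11P = 240 + 10P; collecting terms, 2345.7 = 21P and P* = 111.7.
Plugging P* into demand: Q* = 2585.7 - 11(111.7) = 1357.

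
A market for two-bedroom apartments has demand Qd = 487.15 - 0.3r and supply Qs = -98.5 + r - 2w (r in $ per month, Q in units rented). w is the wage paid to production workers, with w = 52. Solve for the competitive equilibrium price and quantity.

With w = 52, supply is Qs = -202.5 + r.
Set Qd = Qs: 487.15 - 0.3r = -202.5 + r, so 689.65 = 1.3r and r* = 530.5.
Then Q* = 487.15 - 0.3(530.5) = 328.

r* = 530.5, Q* = 328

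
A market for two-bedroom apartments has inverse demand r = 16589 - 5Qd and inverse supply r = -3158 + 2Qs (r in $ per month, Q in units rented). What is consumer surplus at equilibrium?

Rewriting in direct form: Qd = 3317.8 - 0.2r and Qs = 1579 + 0.5r.
Equating demand and supply, 3317.8 - 0.2r = 1579 + 0.5r gives 0.7r = 1738.8, so r* = 2484.
From the demand curve, Q* = 3317.8 - 0.2(2484) = 2821.
Demand choke price (Qd = 0): r = 3317.8/0.2 = 16589. Consumer surplus = ½ × (16589 - 2484) × 2821 = 19895102.5.

Consumer surplus = 19895102.5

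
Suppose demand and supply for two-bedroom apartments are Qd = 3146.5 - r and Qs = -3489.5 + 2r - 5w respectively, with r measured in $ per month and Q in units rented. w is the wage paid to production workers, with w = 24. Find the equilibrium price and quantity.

r* = 2252, Q* = 894.5

With w = 24, supply is Qs = -3609.5 + 2r.
Equating demand and supply, 3146.5 - r = -3609.5 + 2r gives 3r = 6756, so r* = 2252.
From the demand curve, Q* = 3146.5 - 2252 = 894.5.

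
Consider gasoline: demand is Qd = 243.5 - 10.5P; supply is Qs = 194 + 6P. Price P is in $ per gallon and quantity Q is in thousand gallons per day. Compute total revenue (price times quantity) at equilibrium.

Total revenue = 636

Equating demand and supply, 243.5 - 10.5P = 194 + 6P gives 16.5P = 49.5, so P* = 3.
Then Q* = 243.5 - 10.5(3) = 212.
Total revenue = P* × Q* = 3 × 212 = 636.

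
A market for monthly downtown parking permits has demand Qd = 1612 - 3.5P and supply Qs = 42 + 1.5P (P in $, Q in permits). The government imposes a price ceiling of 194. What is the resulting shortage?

Shortage = 600

With P fixed at 194, quantity demanded is 933 and quantity supplied is 333.
Shortage = Qd - Qs = 933 - 333 = 600.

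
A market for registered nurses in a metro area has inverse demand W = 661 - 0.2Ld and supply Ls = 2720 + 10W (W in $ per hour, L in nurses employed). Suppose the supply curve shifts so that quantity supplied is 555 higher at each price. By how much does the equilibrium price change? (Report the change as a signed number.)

ΔW = -37

Inverting to quantity form: Ld = 3305 - 5W.
At equilibrium Ld = Ls, so 3305 - 5W = 2720 + 10W; collecting terms, 585 = 15W and W* = 39.
Plugging W* into demand: L* = 3305 - 5(39) = 3110.
After the shift, supply is Ls = 3275 + 10W.
Re-solving, 15W = 30 gives W = 2 and L = 3295.
ΔW = 2 - 39 = -37.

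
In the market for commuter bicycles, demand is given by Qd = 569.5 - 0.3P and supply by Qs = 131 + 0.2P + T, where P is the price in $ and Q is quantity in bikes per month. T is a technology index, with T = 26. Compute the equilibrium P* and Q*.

With T = 26, supply is Qs = 157 + 0.2P.
Equating demand and supply, 569.5 - 0.3P = 157 + 0.2P gives 0.5P = 412.5, so P* = 825.
Substitute back: Q* = 569.5 - 0.3(825) = 322.

P* = 825, Q* = 322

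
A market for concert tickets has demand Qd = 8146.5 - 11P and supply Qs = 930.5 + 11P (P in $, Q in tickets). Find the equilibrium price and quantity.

P* = 328, Q* = 4538.5

At equilibrium Qd = Qs, so 8146.5 - 11P = 930.5 + 11P; collecting terms, 7216 = 22P and P* = 328.
Plugging P* into demand: Q* = 8146.5 - 11(328) = 4538.5.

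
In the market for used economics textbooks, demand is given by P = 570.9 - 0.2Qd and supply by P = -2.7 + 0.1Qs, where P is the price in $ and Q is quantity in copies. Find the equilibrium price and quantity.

P* = 188.5, Q* = 1912

Rewriting in direct form: Qd = 2854.5 - 5P and Qs = 27 + 10P.
Equating demand and supply, 2854.5 - 5P = 27 + 10P gives 15P = 2827.5, so P* = 188.5.
Substitute back: Q* = 2854.5 - 5(188.5) = 1912.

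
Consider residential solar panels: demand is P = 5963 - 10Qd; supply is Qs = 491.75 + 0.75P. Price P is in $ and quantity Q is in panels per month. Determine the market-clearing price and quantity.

In direct form, Qd = 596.3 - 0.1P.
Set Qd = Qs: 596.3 - 0.1P = 491.75 + 0.75P, so 104.55 = 0.85P and P* = 123.
Then Q* = 596.3 - 0.1(123) = 584.

P* = 123, Q* = 584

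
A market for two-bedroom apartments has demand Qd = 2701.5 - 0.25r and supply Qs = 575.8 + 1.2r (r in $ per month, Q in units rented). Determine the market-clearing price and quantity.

The market clears where 2701.5 - 0.25r = 575.8 + 1.2r. Rearranging, 1.45r = 2125.7, hence r* = 1466.
Then Q* = 2701.5 - 0.25(1466) = 2335.

r* = 1466, Q* = 2335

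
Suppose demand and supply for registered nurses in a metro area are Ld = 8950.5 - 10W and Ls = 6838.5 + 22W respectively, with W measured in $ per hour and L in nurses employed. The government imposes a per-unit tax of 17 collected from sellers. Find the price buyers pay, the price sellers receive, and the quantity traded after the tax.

Sellers keep W_s = W_b - 17 per unit, so supply in terms of the buyer price is Ls = 6464.5 + 22W_b.
Market clearing requires 8950.5 - 10W_b = 6464.5 + 22W_b; hence 2486 = 32W_b and W_b = 77.6875.
Then W_s = 77.6875 - 17 = 60.6875 and L = 8950.5 - 10(77.6875) = 8173.625.

W_b = 77.6875, W_s = 60.6875, L = 8173.625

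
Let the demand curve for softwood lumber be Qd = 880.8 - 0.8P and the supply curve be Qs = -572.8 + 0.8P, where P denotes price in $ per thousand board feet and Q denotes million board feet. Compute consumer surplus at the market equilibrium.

Consumer surplus = 14822.5

The market clears where 880.8 - 0.8P = -572.8 + 0.8P. Rearranging, 1.6P = 1453.6, hence P* = 908.5.
From the demand curve, Q* = 880.8 - 0.8(908.5) = 154.
Demand choke price (Qd = 0): P = 880.8/0.8 = 1101. Consumer surplus = ½ × (1101 - 908.5) × 154 = 14822.5.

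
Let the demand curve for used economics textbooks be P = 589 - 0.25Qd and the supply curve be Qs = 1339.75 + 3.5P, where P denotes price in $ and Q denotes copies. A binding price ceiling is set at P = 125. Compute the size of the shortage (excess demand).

Shortage = 78.75

Inverting to quantity form: Qd = 2356 - 4P.
At P = 125: Qd = 1856 and Qs = 1777.25.
Shortage = Qd - Qs = 1856 - 1777.25 = 78.75.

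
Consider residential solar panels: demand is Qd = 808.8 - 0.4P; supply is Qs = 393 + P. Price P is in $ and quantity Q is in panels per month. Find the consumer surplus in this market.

Consumer surplus = 595125

Set Qd = Qs: 808.8 - 0.4P = 393 + P, so 415.8 = 1.4P and P* = 297.
Then Q* = 808.8 - 0.4(297) = 690.
Demand choke price (Qd = 0): P = 808.8/0.4 = 2022. Consumer surplus = ½ × (2022 - 297) × 690 = 595125.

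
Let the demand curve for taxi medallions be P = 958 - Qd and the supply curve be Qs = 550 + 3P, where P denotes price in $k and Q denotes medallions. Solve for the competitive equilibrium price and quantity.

Inverting to quantity form: Qd = 958 - P.
Set Qd = Qs: 958 - P = 550 + 3P, so 408 = 4P and P* = 102.
Then Q* = 958 - 102 = 856.

P* = 102, Q* = 856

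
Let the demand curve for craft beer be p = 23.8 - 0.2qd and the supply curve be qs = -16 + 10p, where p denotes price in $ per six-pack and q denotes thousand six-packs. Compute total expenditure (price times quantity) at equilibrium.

Rewriting in direct form: qd = 119 - 5p.
The market clears where 119 - 5p = -16 + 10p. Rearranging, 15p = 135, hence p* = 9.
Plugging p* into demand: q* = 119 - 5(9) = 74.
Total expenditure = p* × q* = 9 × 74 = 666.

Total expenditure = 666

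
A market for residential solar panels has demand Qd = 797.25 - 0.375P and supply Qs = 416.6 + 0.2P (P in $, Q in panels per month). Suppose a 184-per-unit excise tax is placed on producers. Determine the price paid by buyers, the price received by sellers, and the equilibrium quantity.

P_b = 726, P_s = 542, Q = 525

The tax drives a wedge P_b - P_s = 184. Substituting P_s = P_b - 184 into supply: Qs = 379.8 + 0.2P_b.
Set Qd = Qs: 797.25 - 0.375P_b = 379.8 + 0.2P_b, so 417.45 = 0.575P_b and P_b = 726.
So P_s = 542 and the quantity traded is Q = 797.25 - 0.375(726) = 525.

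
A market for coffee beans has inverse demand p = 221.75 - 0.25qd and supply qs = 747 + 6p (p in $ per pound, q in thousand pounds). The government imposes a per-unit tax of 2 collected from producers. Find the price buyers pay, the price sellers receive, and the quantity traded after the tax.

p_b = 15.2, p_s = 13.2, q = 826.2

Inverting to quantity form: qd = 887 - 4p.
The tax drives a wedge p_b - p_s = 2. Substituting p_s = p_b - 2 into supply: qs = 735 + 6p_b.
Market clearing requires 887 - 4p_b = 735 + 6p_b; hence 152 = 10p_b and p_b = 15.2.
So p_s = 13.2 and the quantity traded is q = 887 - 4(15.2) = 826.2.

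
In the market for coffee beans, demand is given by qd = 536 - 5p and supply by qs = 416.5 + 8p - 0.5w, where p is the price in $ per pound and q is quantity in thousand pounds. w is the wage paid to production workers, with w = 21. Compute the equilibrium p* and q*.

With w = 21, supply is qs = 406 + 8p.
Set qd = qs: 536 - 5p = 406 + 8p, so 130 = 13p and p* = 10.
Plugging p* into demand: q* = 536 - 5(10) = 486.

p* = 10, q* = 486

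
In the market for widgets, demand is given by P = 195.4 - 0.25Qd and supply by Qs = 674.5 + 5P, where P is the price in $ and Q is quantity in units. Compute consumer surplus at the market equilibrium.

Inverting to quantity form: Qd = 781.6 - 4P.
Equating demand and supply, 781.6 - 4P = 674.5 + 5P gives 9P = 107.1, so P* = 11.9.
Substitute back: Q* = 781.6 - 4(11.9) = 734.
Demand choke price (Qd = 0): P = 781.6/4 = 195.4. Consumer surplus = ½ × (195.4 - 11.9) × 734 = 67344.5.

Consumer surplus = 67344.5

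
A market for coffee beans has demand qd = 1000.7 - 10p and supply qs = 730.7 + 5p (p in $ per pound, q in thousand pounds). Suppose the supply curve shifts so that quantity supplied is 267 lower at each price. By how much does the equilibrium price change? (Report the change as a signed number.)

Δp = 17.8

The market clears where 1000.7 - 10p = 730.7 + 5p. Rearranging, 15p = 270, hence p* = 18.
Substitute back: q* = 1000.7 - 10(18) = 820.7.
After the shift, supply is qs = 463.7 + 5p.
New equilibrium: 537 = 15p, so p = 35.8 and q = 642.7.
Δp = 35.8 - 18 = 17.8.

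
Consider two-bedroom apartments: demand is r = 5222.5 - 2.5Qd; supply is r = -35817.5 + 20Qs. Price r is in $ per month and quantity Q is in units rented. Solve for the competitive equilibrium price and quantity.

r* = 662.5, Q* = 1824

Solving each curve for Q: Qd = 2089 - 0.4r and Qs = 1790.875 + 0.05r.
Equating demand and supply, 2089 - 0.4r = 1790.875 + 0.05r gives 0.45r = 298.125, so r* = 662.5.
Substitute back: Q* = 2089 - 0.4(662.5) = 1824.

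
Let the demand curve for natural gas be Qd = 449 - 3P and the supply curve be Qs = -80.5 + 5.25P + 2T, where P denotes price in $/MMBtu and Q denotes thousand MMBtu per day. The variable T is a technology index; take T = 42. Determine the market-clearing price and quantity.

With T = 42, supply is Qs = 3.5 + 5.25P.
At equilibrium Qd = Qs, so 449 - 3P = 3.5 + 5.25P; collecting terms, 445.5 = 8.25P and P* = 54.
From the demand curve, Q* = 449 - 3(54) = 287.

P* = 54, Q* = 287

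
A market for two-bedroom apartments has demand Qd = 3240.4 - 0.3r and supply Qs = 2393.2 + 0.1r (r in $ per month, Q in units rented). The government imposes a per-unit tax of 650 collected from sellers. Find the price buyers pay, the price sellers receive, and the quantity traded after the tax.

With a tax of 650 on sellers, they supply based on the net price r_s = r_b - 650, so Qs = 2328.2 + 0.1r_b.
Set Qd = Qs: 3240.4 - 0.3r_b = 2328.2 + 0.1r_b, so 912.2 = 0.4r_b and r_b = 2280.5.
So r_s = 1630.5 and the quantity traded is Q = 3240.4 - 0.3(2280.5) = 2556.25.

r_b = 2280.5, r_s = 1630.5, Q = 2556.25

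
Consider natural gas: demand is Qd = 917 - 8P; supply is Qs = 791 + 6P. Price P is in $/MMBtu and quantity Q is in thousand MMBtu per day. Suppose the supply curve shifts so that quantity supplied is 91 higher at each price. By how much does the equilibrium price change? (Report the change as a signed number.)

ΔP = -6.5

The market clears where 917 - 8P = 791 + 6P. Rearranging, 14P = 126, hence P* = 9.
Substitute back: Q* = 917 - 8(9) = 845.
After the shift, supply is Qs = 882 + 6P.
The new intersection has 35 = 14P, i.e. P = 2.5, Q = 897.
ΔP = 2.5 - 9 = -6.5.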